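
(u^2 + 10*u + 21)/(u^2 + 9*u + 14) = (u + 3)/(u + 2)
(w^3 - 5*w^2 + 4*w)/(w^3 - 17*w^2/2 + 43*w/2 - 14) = 2*w/(2*w - 7)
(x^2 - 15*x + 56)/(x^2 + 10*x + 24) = (x^2 - 15*x + 56)/(x^2 + 10*x + 24)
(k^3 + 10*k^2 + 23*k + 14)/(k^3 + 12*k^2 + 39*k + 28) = (k + 2)/(k + 4)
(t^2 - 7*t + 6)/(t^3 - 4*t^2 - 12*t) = (t - 1)/(t*(t + 2))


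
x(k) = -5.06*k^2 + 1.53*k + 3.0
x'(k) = 1.53 - 10.12*k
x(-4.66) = -114.01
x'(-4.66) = 48.69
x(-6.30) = -207.47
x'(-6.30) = 65.29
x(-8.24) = -353.17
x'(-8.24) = 84.92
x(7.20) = -248.29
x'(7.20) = -71.33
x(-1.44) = -9.70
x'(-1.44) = 16.10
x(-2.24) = -25.82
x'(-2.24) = 24.20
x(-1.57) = -11.87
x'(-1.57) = 17.42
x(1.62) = -7.80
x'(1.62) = -14.86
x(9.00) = -393.09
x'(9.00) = -89.55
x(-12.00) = -744.00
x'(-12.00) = 122.97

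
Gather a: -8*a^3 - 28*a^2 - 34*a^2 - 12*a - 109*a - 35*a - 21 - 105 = -8*a^3 - 62*a^2 - 156*a - 126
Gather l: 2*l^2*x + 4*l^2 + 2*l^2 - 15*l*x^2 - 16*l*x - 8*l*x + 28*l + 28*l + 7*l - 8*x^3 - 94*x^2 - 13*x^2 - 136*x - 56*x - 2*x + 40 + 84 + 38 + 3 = l^2*(2*x + 6) + l*(-15*x^2 - 24*x + 63) - 8*x^3 - 107*x^2 - 194*x + 165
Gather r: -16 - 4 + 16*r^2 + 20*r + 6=16*r^2 + 20*r - 14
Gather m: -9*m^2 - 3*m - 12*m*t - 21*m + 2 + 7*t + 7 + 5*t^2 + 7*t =-9*m^2 + m*(-12*t - 24) + 5*t^2 + 14*t + 9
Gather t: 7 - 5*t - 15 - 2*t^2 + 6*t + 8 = -2*t^2 + t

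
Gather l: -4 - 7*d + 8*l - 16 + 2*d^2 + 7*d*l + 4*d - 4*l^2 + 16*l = 2*d^2 - 3*d - 4*l^2 + l*(7*d + 24) - 20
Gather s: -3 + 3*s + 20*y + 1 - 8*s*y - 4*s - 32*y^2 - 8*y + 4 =s*(-8*y - 1) - 32*y^2 + 12*y + 2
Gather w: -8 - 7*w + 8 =-7*w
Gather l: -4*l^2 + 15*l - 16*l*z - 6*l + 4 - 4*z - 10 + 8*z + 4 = -4*l^2 + l*(9 - 16*z) + 4*z - 2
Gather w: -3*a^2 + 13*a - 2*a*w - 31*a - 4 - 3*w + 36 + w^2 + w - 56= -3*a^2 - 18*a + w^2 + w*(-2*a - 2) - 24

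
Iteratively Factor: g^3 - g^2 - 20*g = (g)*(g^2 - g - 20) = g*(g + 4)*(g - 5)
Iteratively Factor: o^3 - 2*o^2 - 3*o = (o - 3)*(o^2 + o) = (o - 3)*(o + 1)*(o)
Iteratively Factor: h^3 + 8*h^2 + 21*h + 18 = (h + 3)*(h^2 + 5*h + 6) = (h + 3)^2*(h + 2)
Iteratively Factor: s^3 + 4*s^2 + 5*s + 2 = (s + 2)*(s^2 + 2*s + 1) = (s + 1)*(s + 2)*(s + 1)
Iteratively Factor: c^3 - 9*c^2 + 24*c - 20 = (c - 2)*(c^2 - 7*c + 10) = (c - 2)^2*(c - 5)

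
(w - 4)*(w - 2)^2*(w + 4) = w^4 - 4*w^3 - 12*w^2 + 64*w - 64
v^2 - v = v*(v - 1)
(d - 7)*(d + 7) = d^2 - 49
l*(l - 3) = l^2 - 3*l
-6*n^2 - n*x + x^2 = (-3*n + x)*(2*n + x)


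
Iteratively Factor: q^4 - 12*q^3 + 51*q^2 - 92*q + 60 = (q - 2)*(q^3 - 10*q^2 + 31*q - 30) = (q - 2)^2*(q^2 - 8*q + 15) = (q - 5)*(q - 2)^2*(q - 3)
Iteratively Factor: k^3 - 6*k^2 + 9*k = (k - 3)*(k^2 - 3*k) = (k - 3)^2*(k)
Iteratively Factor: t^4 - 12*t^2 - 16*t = (t + 2)*(t^3 - 2*t^2 - 8*t) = t*(t + 2)*(t^2 - 2*t - 8) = t*(t - 4)*(t + 2)*(t + 2)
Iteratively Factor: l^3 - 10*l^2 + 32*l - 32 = (l - 4)*(l^2 - 6*l + 8) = (l - 4)^2*(l - 2)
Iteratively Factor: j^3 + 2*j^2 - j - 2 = (j + 2)*(j^2 - 1) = (j + 1)*(j + 2)*(j - 1)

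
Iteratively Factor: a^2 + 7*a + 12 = (a + 4)*(a + 3)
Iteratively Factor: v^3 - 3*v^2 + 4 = (v + 1)*(v^2 - 4*v + 4) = (v - 2)*(v + 1)*(v - 2)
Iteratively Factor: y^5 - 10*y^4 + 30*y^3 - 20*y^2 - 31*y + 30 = (y - 3)*(y^4 - 7*y^3 + 9*y^2 + 7*y - 10) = (y - 3)*(y - 1)*(y^3 - 6*y^2 + 3*y + 10) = (y - 5)*(y - 3)*(y - 1)*(y^2 - y - 2) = (y - 5)*(y - 3)*(y - 2)*(y - 1)*(y + 1)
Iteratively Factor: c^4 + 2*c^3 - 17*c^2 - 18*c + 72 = (c - 2)*(c^3 + 4*c^2 - 9*c - 36) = (c - 2)*(c + 3)*(c^2 + c - 12) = (c - 2)*(c + 3)*(c + 4)*(c - 3)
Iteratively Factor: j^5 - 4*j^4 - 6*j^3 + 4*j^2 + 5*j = (j - 5)*(j^4 + j^3 - j^2 - j) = (j - 5)*(j + 1)*(j^3 - j) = (j - 5)*(j - 1)*(j + 1)*(j^2 + j) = j*(j - 5)*(j - 1)*(j + 1)*(j + 1)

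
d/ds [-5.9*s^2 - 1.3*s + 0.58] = -11.8*s - 1.3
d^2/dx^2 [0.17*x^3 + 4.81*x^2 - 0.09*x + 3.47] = 1.02*x + 9.62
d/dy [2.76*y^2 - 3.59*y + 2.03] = 5.52*y - 3.59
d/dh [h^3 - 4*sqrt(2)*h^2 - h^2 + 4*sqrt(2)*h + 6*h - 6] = 3*h^2 - 8*sqrt(2)*h - 2*h + 4*sqrt(2) + 6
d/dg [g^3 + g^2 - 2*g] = 3*g^2 + 2*g - 2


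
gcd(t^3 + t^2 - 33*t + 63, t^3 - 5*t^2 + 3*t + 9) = t^2 - 6*t + 9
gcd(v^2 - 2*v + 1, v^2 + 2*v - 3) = v - 1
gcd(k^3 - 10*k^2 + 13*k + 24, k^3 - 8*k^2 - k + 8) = k^2 - 7*k - 8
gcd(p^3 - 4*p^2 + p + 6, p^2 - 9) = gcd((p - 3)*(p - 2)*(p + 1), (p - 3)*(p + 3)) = p - 3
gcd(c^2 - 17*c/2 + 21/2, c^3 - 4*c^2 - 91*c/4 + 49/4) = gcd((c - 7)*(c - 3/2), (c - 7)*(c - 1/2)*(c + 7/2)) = c - 7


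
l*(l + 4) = l^2 + 4*l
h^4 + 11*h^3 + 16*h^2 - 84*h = h*(h - 2)*(h + 6)*(h + 7)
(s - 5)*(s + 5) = s^2 - 25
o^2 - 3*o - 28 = (o - 7)*(o + 4)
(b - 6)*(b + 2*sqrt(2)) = b^2 - 6*b + 2*sqrt(2)*b - 12*sqrt(2)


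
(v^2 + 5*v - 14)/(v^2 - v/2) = 2*(v^2 + 5*v - 14)/(v*(2*v - 1))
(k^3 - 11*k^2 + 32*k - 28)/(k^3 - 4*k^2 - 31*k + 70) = (k - 2)/(k + 5)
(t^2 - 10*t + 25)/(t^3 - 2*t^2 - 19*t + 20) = (t - 5)/(t^2 + 3*t - 4)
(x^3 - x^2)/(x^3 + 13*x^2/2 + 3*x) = 2*x*(x - 1)/(2*x^2 + 13*x + 6)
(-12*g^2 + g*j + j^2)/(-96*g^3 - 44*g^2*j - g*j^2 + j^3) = (3*g - j)/(24*g^2 + 5*g*j - j^2)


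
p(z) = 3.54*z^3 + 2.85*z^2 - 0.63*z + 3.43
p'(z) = 10.62*z^2 + 5.7*z - 0.63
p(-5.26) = -429.59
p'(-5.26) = 263.22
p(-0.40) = 3.91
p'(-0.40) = -1.21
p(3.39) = 171.96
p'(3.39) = 140.74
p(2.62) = 85.01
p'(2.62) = 87.20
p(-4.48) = -254.85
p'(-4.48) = 186.98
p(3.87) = 248.86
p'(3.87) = 180.48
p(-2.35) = -25.29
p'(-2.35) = 44.62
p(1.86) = 34.90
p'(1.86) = 46.71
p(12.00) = 6523.39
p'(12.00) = 1597.05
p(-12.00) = -5695.73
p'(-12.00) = 1460.25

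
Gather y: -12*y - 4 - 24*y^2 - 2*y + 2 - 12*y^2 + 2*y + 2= -36*y^2 - 12*y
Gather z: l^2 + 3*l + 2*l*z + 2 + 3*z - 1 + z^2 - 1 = l^2 + 3*l + z^2 + z*(2*l + 3)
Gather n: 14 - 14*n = 14 - 14*n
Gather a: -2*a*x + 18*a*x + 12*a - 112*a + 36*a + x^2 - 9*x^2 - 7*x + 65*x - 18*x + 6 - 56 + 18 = a*(16*x - 64) - 8*x^2 + 40*x - 32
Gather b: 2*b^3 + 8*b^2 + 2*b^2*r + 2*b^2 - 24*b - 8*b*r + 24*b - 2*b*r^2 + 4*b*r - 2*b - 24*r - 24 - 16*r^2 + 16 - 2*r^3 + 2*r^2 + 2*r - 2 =2*b^3 + b^2*(2*r + 10) + b*(-2*r^2 - 4*r - 2) - 2*r^3 - 14*r^2 - 22*r - 10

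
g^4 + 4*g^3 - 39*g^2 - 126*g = g*(g - 6)*(g + 3)*(g + 7)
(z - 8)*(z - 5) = z^2 - 13*z + 40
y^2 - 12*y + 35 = (y - 7)*(y - 5)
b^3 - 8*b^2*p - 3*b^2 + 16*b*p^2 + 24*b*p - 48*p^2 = (b - 3)*(b - 4*p)^2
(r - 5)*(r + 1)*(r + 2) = r^3 - 2*r^2 - 13*r - 10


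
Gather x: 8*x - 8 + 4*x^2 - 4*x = 4*x^2 + 4*x - 8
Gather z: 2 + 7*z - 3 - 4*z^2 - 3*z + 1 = -4*z^2 + 4*z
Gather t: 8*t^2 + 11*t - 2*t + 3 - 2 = 8*t^2 + 9*t + 1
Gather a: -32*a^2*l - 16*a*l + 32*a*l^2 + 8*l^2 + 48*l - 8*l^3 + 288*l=-32*a^2*l + a*(32*l^2 - 16*l) - 8*l^3 + 8*l^2 + 336*l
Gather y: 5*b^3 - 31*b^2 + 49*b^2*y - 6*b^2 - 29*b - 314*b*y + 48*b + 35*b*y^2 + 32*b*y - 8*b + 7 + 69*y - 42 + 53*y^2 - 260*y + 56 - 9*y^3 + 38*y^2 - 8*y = 5*b^3 - 37*b^2 + 11*b - 9*y^3 + y^2*(35*b + 91) + y*(49*b^2 - 282*b - 199) + 21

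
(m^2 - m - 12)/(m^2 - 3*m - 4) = (m + 3)/(m + 1)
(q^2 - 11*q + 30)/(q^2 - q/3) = 3*(q^2 - 11*q + 30)/(q*(3*q - 1))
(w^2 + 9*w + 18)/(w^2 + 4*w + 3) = (w + 6)/(w + 1)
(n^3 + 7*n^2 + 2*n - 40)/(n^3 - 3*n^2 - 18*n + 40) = (n + 5)/(n - 5)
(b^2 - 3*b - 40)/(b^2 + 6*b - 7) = (b^2 - 3*b - 40)/(b^2 + 6*b - 7)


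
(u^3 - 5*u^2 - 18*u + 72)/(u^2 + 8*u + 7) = (u^3 - 5*u^2 - 18*u + 72)/(u^2 + 8*u + 7)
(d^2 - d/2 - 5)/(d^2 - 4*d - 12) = (d - 5/2)/(d - 6)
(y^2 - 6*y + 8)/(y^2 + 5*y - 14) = (y - 4)/(y + 7)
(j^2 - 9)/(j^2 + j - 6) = (j - 3)/(j - 2)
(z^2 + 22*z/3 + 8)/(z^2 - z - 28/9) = 3*(z + 6)/(3*z - 7)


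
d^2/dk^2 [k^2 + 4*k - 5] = 2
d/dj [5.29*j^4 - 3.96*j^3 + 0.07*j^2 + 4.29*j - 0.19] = 21.16*j^3 - 11.88*j^2 + 0.14*j + 4.29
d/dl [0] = 0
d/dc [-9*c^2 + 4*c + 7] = 4 - 18*c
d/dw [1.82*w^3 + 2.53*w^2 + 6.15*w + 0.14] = 5.46*w^2 + 5.06*w + 6.15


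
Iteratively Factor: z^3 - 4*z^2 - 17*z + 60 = (z + 4)*(z^2 - 8*z + 15) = (z - 3)*(z + 4)*(z - 5)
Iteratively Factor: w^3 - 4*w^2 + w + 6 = (w - 2)*(w^2 - 2*w - 3) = (w - 3)*(w - 2)*(w + 1)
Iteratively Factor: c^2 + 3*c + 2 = (c + 2)*(c + 1)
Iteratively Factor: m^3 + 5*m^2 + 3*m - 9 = (m + 3)*(m^2 + 2*m - 3) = (m + 3)^2*(m - 1)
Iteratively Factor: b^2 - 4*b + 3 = (b - 1)*(b - 3)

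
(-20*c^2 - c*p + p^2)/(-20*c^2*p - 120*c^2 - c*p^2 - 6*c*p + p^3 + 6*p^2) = 1/(p + 6)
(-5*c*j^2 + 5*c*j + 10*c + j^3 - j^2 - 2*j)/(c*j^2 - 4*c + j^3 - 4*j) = (-5*c*j - 5*c + j^2 + j)/(c*j + 2*c + j^2 + 2*j)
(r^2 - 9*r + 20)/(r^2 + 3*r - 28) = (r - 5)/(r + 7)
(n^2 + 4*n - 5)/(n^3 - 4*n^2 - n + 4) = (n + 5)/(n^2 - 3*n - 4)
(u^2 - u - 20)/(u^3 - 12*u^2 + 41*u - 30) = (u + 4)/(u^2 - 7*u + 6)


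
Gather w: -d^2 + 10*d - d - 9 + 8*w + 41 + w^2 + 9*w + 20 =-d^2 + 9*d + w^2 + 17*w + 52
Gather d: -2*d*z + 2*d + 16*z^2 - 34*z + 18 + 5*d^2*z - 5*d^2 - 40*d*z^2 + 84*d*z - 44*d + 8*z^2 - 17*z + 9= d^2*(5*z - 5) + d*(-40*z^2 + 82*z - 42) + 24*z^2 - 51*z + 27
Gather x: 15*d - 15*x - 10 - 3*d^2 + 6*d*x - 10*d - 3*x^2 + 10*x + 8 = -3*d^2 + 5*d - 3*x^2 + x*(6*d - 5) - 2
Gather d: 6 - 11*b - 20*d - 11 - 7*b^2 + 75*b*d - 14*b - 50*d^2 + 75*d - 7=-7*b^2 - 25*b - 50*d^2 + d*(75*b + 55) - 12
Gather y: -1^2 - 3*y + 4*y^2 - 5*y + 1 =4*y^2 - 8*y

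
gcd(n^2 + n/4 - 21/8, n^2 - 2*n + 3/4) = n - 3/2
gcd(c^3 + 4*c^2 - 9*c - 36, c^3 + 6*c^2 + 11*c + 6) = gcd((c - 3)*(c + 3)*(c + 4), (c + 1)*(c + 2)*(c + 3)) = c + 3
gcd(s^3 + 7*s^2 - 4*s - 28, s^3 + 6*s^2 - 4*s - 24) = s^2 - 4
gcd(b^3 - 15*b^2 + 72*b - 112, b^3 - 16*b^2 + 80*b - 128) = b^2 - 8*b + 16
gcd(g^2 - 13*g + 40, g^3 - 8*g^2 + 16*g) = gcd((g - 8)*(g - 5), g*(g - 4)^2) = 1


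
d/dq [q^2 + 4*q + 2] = 2*q + 4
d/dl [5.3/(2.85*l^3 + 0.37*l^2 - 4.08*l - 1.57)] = (-45.315*l^2 - 3.922*l + 21.624)/(2.85*l^3 + 0.37*l^2 - 4.08*l - 1.57)^2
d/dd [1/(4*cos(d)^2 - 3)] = 8*sin(d)*cos(d)/(4*cos(d)^2 - 3)^2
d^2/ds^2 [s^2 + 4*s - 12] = 2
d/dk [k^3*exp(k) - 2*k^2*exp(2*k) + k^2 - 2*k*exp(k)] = k^3*exp(k) - 4*k^2*exp(2*k) + 3*k^2*exp(k) - 4*k*exp(2*k) - 2*k*exp(k) + 2*k - 2*exp(k)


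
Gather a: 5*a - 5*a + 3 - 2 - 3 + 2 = 0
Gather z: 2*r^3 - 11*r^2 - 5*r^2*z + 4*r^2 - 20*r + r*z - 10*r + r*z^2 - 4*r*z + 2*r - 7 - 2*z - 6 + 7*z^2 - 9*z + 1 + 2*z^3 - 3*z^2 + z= 2*r^3 - 7*r^2 - 28*r + 2*z^3 + z^2*(r + 4) + z*(-5*r^2 - 3*r - 10) - 12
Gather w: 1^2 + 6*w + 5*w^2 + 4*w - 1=5*w^2 + 10*w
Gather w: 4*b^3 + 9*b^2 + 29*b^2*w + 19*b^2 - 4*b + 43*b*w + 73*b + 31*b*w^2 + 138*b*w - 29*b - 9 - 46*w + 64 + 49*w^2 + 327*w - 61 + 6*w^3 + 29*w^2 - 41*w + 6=4*b^3 + 28*b^2 + 40*b + 6*w^3 + w^2*(31*b + 78) + w*(29*b^2 + 181*b + 240)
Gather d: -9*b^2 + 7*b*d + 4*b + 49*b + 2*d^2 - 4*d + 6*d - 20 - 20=-9*b^2 + 53*b + 2*d^2 + d*(7*b + 2) - 40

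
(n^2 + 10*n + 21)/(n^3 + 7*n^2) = (n + 3)/n^2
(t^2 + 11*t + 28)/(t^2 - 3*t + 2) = (t^2 + 11*t + 28)/(t^2 - 3*t + 2)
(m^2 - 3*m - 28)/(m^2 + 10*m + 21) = (m^2 - 3*m - 28)/(m^2 + 10*m + 21)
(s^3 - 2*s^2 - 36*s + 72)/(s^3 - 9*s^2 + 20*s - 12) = (s + 6)/(s - 1)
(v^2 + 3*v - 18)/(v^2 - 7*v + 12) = (v + 6)/(v - 4)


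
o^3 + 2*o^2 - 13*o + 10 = (o - 2)*(o - 1)*(o + 5)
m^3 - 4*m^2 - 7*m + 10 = (m - 5)*(m - 1)*(m + 2)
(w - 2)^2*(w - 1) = w^3 - 5*w^2 + 8*w - 4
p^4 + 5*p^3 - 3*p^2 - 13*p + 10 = (p - 1)^2*(p + 2)*(p + 5)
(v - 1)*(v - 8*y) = v^2 - 8*v*y - v + 8*y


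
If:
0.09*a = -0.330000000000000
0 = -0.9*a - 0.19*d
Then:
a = -3.67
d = 17.37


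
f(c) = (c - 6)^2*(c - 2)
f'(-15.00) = 1155.00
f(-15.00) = -7497.00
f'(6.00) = 0.00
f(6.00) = 0.00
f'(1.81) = 19.15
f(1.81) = -3.34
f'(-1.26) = 100.04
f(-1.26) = -171.83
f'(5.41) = -3.68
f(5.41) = 1.19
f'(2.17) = 13.37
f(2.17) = 2.49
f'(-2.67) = 156.15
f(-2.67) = -351.04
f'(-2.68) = 156.59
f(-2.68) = -352.60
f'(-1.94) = 125.61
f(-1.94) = -248.39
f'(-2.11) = 132.44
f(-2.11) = -270.32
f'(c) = (c - 6)^2 + (c - 2)*(2*c - 12)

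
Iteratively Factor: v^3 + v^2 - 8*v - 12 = (v + 2)*(v^2 - v - 6) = (v + 2)^2*(v - 3)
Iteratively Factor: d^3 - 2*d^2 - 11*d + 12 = (d - 1)*(d^2 - d - 12) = (d - 4)*(d - 1)*(d + 3)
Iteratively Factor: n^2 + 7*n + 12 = (n + 4)*(n + 3)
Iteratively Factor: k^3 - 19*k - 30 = (k + 2)*(k^2 - 2*k - 15) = (k - 5)*(k + 2)*(k + 3)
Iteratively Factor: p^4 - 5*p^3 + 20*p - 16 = (p - 1)*(p^3 - 4*p^2 - 4*p + 16) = (p - 1)*(p + 2)*(p^2 - 6*p + 8) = (p - 4)*(p - 1)*(p + 2)*(p - 2)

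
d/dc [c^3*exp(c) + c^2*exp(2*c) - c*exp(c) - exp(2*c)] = (c^3 + 2*c^2*exp(c) + 3*c^2 + 2*c*exp(c) - c - 2*exp(c) - 1)*exp(c)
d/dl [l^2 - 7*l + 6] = 2*l - 7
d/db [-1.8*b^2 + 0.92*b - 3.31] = 0.92 - 3.6*b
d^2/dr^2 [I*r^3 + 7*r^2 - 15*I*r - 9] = 6*I*r + 14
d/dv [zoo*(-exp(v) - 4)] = zoo*exp(v)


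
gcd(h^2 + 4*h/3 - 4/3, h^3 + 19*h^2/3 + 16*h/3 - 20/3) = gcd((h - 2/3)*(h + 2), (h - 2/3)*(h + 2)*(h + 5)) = h^2 + 4*h/3 - 4/3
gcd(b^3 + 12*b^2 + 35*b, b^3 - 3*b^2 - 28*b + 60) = b + 5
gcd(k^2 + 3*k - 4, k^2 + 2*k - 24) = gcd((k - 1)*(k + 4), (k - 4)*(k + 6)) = 1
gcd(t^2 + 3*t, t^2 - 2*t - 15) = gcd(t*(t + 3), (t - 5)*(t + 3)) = t + 3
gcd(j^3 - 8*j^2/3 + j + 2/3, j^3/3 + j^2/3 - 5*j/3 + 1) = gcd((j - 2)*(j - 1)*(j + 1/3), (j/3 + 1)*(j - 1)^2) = j - 1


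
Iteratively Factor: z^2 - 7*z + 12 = (z - 3)*(z - 4)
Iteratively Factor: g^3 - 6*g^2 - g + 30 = (g - 5)*(g^2 - g - 6) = (g - 5)*(g + 2)*(g - 3)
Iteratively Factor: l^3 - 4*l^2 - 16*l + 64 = (l - 4)*(l^2 - 16) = (l - 4)*(l + 4)*(l - 4)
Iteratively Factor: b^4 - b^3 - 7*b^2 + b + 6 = (b + 2)*(b^3 - 3*b^2 - b + 3) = (b - 1)*(b + 2)*(b^2 - 2*b - 3) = (b - 3)*(b - 1)*(b + 2)*(b + 1)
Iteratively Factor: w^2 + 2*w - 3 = (w + 3)*(w - 1)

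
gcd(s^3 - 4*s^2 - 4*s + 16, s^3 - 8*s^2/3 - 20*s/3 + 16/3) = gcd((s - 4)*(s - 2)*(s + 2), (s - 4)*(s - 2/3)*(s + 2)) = s^2 - 2*s - 8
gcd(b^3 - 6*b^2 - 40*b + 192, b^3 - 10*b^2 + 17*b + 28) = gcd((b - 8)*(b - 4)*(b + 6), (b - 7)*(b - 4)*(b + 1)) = b - 4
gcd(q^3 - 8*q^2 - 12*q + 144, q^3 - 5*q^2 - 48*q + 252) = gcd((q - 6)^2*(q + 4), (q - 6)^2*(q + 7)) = q^2 - 12*q + 36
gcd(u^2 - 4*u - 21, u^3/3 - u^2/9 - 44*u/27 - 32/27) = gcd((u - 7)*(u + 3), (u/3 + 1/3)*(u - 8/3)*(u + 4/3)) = 1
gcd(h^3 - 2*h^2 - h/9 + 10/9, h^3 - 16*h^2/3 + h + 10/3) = h^2 - h/3 - 2/3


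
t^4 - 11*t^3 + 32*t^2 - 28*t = t*(t - 7)*(t - 2)^2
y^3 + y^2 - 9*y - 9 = (y - 3)*(y + 1)*(y + 3)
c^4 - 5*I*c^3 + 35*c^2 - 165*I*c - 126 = (c - 7*I)*(c - 3*I)*(c - I)*(c + 6*I)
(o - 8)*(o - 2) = o^2 - 10*o + 16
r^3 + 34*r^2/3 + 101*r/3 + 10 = (r + 1/3)*(r + 5)*(r + 6)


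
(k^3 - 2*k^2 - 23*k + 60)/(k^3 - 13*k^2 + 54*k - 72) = (k + 5)/(k - 6)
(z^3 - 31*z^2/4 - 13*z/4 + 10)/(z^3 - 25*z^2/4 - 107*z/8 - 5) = 2*(z - 1)/(2*z + 1)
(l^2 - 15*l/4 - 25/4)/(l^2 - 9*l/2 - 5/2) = (4*l + 5)/(2*(2*l + 1))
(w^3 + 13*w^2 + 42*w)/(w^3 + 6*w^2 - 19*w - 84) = w*(w + 6)/(w^2 - w - 12)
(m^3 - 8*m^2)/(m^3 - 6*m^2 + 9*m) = m*(m - 8)/(m^2 - 6*m + 9)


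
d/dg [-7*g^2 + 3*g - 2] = 3 - 14*g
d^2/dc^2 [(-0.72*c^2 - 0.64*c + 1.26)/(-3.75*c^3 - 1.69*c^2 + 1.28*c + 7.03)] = (20.25*c^6 + 54.0*c^5 - 167.553*c^4 + 150.884816*c^3 + 268.484508*c^2 - 137.32482*c + 25.580012)/(52.734375*c^9 + 71.296875*c^8 - 21.868875*c^7 - 340.423316*c^6 - 259.851174*c^5 + 150.535539*c^4 + 645.131749*c^3 + 216.010107*c^2 - 189.776256*c - 347.428927)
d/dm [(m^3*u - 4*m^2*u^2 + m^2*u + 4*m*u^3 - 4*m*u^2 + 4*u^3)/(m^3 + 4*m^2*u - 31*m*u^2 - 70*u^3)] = u*(-(3*m^2 + 8*m*u - 31*u^2)*(m^3 - 4*m^2*u + m^2 + 4*m*u^2 - 4*m*u + 4*u^2) + (m^3 + 4*m^2*u - 31*m*u^2 - 70*u^3)*(3*m^2 - 8*m*u + 2*m + 4*u^2 - 4*u))/(m^3 + 4*m^2*u - 31*m*u^2 - 70*u^3)^2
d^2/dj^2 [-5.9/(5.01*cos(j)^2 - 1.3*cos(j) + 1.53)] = (592.36236*(1 - cos(j)^2)^2 - 115.2801*cos(j)^3 + 125.2511*cos(j)^2 + 242.2953*cos(j) - 521.85382)/(5.01*cos(j)^2 - 1.3*cos(j) + 1.53)^3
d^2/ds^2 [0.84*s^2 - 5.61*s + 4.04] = 1.68000000000000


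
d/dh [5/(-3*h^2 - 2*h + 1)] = 10*(3*h + 1)/(3*h^2 + 2*h - 1)^2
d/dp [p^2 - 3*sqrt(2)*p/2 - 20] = 2*p - 3*sqrt(2)/2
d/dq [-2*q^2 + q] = 1 - 4*q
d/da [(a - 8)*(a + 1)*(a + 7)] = 3*a^2 - 57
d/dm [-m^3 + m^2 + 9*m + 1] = -3*m^2 + 2*m + 9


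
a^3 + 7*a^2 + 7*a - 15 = (a - 1)*(a + 3)*(a + 5)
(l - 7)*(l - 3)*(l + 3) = l^3 - 7*l^2 - 9*l + 63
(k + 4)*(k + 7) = k^2 + 11*k + 28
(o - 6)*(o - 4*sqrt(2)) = o^2 - 6*o - 4*sqrt(2)*o + 24*sqrt(2)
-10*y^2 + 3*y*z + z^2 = (-2*y + z)*(5*y + z)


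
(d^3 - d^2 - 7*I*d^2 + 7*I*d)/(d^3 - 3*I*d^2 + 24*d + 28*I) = d*(d - 1)/(d^2 + 4*I*d - 4)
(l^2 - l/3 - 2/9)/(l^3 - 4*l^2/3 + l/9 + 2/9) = 1/(l - 1)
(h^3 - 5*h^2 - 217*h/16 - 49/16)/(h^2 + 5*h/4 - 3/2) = (16*h^3 - 80*h^2 - 217*h - 49)/(4*(4*h^2 + 5*h - 6))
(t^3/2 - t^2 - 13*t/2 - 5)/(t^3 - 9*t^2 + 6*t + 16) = (t^2 - 3*t - 10)/(2*(t^2 - 10*t + 16))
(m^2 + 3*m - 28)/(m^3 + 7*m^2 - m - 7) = (m - 4)/(m^2 - 1)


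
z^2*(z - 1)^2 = z^4 - 2*z^3 + z^2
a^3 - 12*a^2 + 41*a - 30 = (a - 6)*(a - 5)*(a - 1)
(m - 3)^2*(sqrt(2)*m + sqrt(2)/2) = sqrt(2)*m^3 - 11*sqrt(2)*m^2/2 + 6*sqrt(2)*m + 9*sqrt(2)/2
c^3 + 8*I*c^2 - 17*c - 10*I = (c + I)*(c + 2*I)*(c + 5*I)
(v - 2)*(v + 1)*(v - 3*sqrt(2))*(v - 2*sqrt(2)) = v^4 - 5*sqrt(2)*v^3 - v^3 + 5*sqrt(2)*v^2 + 10*v^2 - 12*v + 10*sqrt(2)*v - 24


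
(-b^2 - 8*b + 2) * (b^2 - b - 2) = -b^4 - 7*b^3 + 12*b^2 + 14*b - 4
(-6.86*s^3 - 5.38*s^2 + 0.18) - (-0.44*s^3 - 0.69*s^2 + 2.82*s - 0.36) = -6.42*s^3 - 4.69*s^2 - 2.82*s + 0.54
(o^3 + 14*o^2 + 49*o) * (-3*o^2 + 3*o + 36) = -3*o^5 - 39*o^4 - 69*o^3 + 651*o^2 + 1764*o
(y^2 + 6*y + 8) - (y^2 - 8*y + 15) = 14*y - 7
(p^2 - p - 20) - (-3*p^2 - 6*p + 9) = 4*p^2 + 5*p - 29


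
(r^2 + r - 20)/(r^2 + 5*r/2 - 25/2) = 2*(r - 4)/(2*r - 5)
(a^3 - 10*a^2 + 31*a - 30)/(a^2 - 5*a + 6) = a - 5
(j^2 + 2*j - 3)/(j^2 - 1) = (j + 3)/(j + 1)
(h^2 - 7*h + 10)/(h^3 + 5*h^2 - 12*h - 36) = (h^2 - 7*h + 10)/(h^3 + 5*h^2 - 12*h - 36)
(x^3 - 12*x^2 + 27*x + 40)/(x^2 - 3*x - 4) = (x^2 - 13*x + 40)/(x - 4)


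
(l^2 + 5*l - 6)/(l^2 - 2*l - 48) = (l - 1)/(l - 8)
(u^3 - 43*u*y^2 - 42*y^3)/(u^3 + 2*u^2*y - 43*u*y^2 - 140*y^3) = (u^2 + 7*u*y + 6*y^2)/(u^2 + 9*u*y + 20*y^2)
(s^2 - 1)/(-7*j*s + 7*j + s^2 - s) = (s + 1)/(-7*j + s)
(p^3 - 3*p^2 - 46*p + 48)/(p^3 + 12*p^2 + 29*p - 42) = (p - 8)/(p + 7)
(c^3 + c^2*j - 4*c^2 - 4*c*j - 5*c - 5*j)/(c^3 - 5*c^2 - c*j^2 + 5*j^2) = (c + 1)/(c - j)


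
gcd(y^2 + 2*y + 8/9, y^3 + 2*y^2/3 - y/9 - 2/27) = y + 2/3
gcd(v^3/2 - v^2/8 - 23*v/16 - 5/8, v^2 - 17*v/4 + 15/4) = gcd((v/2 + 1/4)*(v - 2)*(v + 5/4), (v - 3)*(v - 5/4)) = 1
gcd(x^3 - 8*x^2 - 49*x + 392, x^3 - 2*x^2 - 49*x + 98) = x^2 - 49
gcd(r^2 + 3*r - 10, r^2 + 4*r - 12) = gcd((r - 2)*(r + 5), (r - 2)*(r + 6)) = r - 2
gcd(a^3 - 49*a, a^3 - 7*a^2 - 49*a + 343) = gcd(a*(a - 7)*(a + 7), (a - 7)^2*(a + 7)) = a^2 - 49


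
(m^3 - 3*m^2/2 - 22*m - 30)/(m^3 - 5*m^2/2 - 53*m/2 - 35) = (m - 6)/(m - 7)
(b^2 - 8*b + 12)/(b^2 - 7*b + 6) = (b - 2)/(b - 1)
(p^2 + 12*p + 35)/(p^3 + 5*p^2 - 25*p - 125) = (p + 7)/(p^2 - 25)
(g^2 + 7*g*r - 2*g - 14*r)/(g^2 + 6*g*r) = (g^2 + 7*g*r - 2*g - 14*r)/(g*(g + 6*r))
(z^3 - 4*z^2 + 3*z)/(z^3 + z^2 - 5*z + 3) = z*(z - 3)/(z^2 + 2*z - 3)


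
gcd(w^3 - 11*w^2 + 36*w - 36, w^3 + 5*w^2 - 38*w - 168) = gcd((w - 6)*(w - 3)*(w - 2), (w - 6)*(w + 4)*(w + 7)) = w - 6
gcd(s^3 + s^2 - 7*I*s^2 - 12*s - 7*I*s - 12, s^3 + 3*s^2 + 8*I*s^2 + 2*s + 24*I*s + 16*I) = s + 1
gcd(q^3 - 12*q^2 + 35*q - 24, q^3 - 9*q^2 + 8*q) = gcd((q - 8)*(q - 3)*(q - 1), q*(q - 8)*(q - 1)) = q^2 - 9*q + 8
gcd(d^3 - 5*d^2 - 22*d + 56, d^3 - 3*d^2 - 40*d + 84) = d^2 - 9*d + 14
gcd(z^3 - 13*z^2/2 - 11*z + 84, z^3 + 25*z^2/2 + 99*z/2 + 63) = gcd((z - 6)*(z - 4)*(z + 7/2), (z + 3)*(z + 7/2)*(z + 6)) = z + 7/2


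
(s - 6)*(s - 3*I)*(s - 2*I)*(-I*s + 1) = -I*s^4 - 4*s^3 + 6*I*s^3 + 24*s^2 + I*s^2 - 6*s - 6*I*s + 36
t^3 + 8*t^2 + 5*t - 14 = (t - 1)*(t + 2)*(t + 7)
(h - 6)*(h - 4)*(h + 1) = h^3 - 9*h^2 + 14*h + 24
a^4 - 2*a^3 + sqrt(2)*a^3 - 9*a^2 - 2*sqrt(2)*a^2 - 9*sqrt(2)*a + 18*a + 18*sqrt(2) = (a - 3)*(a - 2)*(a + 3)*(a + sqrt(2))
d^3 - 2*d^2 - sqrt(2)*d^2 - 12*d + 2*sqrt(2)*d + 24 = (d - 2)*(d - 3*sqrt(2))*(d + 2*sqrt(2))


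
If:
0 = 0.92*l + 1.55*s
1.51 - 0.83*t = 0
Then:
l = -1.68478260869565*s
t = 1.82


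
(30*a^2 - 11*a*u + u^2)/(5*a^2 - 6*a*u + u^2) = (-6*a + u)/(-a + u)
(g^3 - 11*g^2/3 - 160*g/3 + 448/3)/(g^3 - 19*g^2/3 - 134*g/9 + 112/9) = 3*(3*g^2 + 13*g - 56)/(9*g^2 + 15*g - 14)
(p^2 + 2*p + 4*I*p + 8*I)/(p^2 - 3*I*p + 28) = (p + 2)/(p - 7*I)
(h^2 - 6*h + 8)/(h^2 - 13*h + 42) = (h^2 - 6*h + 8)/(h^2 - 13*h + 42)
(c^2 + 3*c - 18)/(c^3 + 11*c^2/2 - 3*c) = 2*(c - 3)/(c*(2*c - 1))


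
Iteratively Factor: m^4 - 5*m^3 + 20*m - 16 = (m + 2)*(m^3 - 7*m^2 + 14*m - 8) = (m - 4)*(m + 2)*(m^2 - 3*m + 2) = (m - 4)*(m - 2)*(m + 2)*(m - 1)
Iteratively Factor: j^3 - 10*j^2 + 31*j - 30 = (j - 2)*(j^2 - 8*j + 15) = (j - 5)*(j - 2)*(j - 3)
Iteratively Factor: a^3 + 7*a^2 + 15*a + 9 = (a + 1)*(a^2 + 6*a + 9) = (a + 1)*(a + 3)*(a + 3)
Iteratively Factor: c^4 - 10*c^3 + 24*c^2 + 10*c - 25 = (c - 5)*(c^3 - 5*c^2 - c + 5) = (c - 5)*(c + 1)*(c^2 - 6*c + 5) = (c - 5)*(c - 1)*(c + 1)*(c - 5)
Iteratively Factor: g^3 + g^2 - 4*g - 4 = (g + 2)*(g^2 - g - 2) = (g - 2)*(g + 2)*(g + 1)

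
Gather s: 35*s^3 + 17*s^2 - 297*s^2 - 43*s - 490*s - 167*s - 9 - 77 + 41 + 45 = 35*s^3 - 280*s^2 - 700*s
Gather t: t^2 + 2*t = t^2 + 2*t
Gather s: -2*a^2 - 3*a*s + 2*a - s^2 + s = -2*a^2 + 2*a - s^2 + s*(1 - 3*a)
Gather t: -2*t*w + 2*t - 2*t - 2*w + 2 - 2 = -2*t*w - 2*w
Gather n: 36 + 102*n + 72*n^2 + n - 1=72*n^2 + 103*n + 35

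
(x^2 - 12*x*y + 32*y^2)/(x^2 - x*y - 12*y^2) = (x - 8*y)/(x + 3*y)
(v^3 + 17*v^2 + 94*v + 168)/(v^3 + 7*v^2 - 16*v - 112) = (v + 6)/(v - 4)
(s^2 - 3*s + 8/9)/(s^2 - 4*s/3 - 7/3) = (-9*s^2 + 27*s - 8)/(3*(-3*s^2 + 4*s + 7))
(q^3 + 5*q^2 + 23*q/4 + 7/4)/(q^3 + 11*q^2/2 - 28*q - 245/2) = (2*q^2 + 3*q + 1)/(2*(q^2 + 2*q - 35))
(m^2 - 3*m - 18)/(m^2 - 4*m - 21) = (m - 6)/(m - 7)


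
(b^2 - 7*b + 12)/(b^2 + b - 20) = (b - 3)/(b + 5)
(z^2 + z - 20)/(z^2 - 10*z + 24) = (z + 5)/(z - 6)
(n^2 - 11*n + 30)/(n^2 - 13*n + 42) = (n - 5)/(n - 7)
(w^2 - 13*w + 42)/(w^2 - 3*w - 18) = (w - 7)/(w + 3)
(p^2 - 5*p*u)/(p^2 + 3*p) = (p - 5*u)/(p + 3)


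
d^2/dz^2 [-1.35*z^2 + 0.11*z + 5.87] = -2.70000000000000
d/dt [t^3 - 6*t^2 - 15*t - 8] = 3*t^2 - 12*t - 15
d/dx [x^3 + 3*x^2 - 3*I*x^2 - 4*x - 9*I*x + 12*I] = 3*x^2 + 6*x*(1 - I) - 4 - 9*I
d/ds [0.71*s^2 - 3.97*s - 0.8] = 1.42*s - 3.97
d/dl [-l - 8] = -1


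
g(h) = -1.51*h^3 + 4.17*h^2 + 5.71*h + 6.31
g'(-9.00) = -436.28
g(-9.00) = 1393.48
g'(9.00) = -286.16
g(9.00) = -705.32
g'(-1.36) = -14.01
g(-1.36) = 10.06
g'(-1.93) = -27.26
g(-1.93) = 21.68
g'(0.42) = 8.41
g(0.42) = 9.33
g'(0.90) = 9.55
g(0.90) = 13.73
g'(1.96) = 4.65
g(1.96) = 22.15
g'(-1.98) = -28.56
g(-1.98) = 23.07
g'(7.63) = -194.38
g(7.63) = -378.09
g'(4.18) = -38.58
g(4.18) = -7.24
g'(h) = -4.53*h^2 + 8.34*h + 5.71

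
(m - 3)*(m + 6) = m^2 + 3*m - 18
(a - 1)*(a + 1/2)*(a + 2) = a^3 + 3*a^2/2 - 3*a/2 - 1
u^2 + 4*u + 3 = (u + 1)*(u + 3)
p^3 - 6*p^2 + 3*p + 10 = (p - 5)*(p - 2)*(p + 1)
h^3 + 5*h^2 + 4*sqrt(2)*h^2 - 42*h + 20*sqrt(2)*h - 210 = (h + 5)*(h - 3*sqrt(2))*(h + 7*sqrt(2))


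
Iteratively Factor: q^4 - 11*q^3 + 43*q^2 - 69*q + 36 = (q - 3)*(q^3 - 8*q^2 + 19*q - 12) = (q - 3)*(q - 1)*(q^2 - 7*q + 12) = (q - 3)^2*(q - 1)*(q - 4)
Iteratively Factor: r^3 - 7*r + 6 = (r - 2)*(r^2 + 2*r - 3) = (r - 2)*(r + 3)*(r - 1)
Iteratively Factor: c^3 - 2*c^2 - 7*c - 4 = (c - 4)*(c^2 + 2*c + 1) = (c - 4)*(c + 1)*(c + 1)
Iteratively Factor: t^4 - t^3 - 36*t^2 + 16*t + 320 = (t + 4)*(t^3 - 5*t^2 - 16*t + 80) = (t + 4)^2*(t^2 - 9*t + 20) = (t - 4)*(t + 4)^2*(t - 5)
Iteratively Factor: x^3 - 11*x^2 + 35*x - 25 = (x - 5)*(x^2 - 6*x + 5) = (x - 5)*(x - 1)*(x - 5)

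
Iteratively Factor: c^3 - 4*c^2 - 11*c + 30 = (c + 3)*(c^2 - 7*c + 10) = (c - 5)*(c + 3)*(c - 2)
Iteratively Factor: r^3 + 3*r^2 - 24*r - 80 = (r + 4)*(r^2 - r - 20) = (r - 5)*(r + 4)*(r + 4)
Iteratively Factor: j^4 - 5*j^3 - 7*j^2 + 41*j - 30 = (j - 5)*(j^3 - 7*j + 6) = (j - 5)*(j + 3)*(j^2 - 3*j + 2) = (j - 5)*(j - 2)*(j + 3)*(j - 1)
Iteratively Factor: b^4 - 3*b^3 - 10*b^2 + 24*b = (b - 4)*(b^3 + b^2 - 6*b) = (b - 4)*(b - 2)*(b^2 + 3*b) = b*(b - 4)*(b - 2)*(b + 3)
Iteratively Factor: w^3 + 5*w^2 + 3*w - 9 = (w + 3)*(w^2 + 2*w - 3) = (w - 1)*(w + 3)*(w + 3)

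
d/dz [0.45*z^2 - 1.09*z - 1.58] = 0.9*z - 1.09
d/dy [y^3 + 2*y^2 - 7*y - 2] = 3*y^2 + 4*y - 7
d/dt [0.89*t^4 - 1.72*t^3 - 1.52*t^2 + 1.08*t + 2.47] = 3.56*t^3 - 5.16*t^2 - 3.04*t + 1.08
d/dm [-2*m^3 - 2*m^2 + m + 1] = -6*m^2 - 4*m + 1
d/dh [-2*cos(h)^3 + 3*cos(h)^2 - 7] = 6*(cos(h) - 1)*sin(h)*cos(h)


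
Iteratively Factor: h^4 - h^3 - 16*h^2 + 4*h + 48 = (h + 2)*(h^3 - 3*h^2 - 10*h + 24) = (h - 2)*(h + 2)*(h^2 - h - 12) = (h - 4)*(h - 2)*(h + 2)*(h + 3)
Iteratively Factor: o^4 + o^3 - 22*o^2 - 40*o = (o - 5)*(o^3 + 6*o^2 + 8*o) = o*(o - 5)*(o^2 + 6*o + 8) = o*(o - 5)*(o + 2)*(o + 4)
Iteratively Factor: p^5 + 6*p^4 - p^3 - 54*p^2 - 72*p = (p + 3)*(p^4 + 3*p^3 - 10*p^2 - 24*p) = (p + 3)*(p + 4)*(p^3 - p^2 - 6*p) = (p + 2)*(p + 3)*(p + 4)*(p^2 - 3*p) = (p - 3)*(p + 2)*(p + 3)*(p + 4)*(p)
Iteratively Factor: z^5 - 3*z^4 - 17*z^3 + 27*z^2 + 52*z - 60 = (z + 3)*(z^4 - 6*z^3 + z^2 + 24*z - 20) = (z + 2)*(z + 3)*(z^3 - 8*z^2 + 17*z - 10) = (z - 2)*(z + 2)*(z + 3)*(z^2 - 6*z + 5) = (z - 5)*(z - 2)*(z + 2)*(z + 3)*(z - 1)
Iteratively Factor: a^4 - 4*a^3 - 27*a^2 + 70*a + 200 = (a - 5)*(a^3 + a^2 - 22*a - 40) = (a - 5)*(a + 2)*(a^2 - a - 20) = (a - 5)^2*(a + 2)*(a + 4)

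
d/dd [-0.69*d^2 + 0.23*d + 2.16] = 0.23 - 1.38*d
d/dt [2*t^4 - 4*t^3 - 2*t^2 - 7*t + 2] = 8*t^3 - 12*t^2 - 4*t - 7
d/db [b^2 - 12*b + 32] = 2*b - 12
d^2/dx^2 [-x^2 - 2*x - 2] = -2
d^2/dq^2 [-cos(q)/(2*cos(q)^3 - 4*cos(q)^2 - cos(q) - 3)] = (2*(-6*cos(q)^2 + 8*cos(q) + 1)^2*sin(q)^2*cos(q) - (-2*cos(q)^3 + 4*cos(q)^2 + cos(q) + 3)^2*cos(q) + (-2*cos(q)^3 + 4*cos(q)^2 + cos(q) + 3)*(-12*(1 - cos(2*q))^2 - 30*cos(2*q) + 32*cos(3*q) - 9*cos(4*q) + 19)/4)/(-2*cos(q)^3 + 4*cos(q)^2 + cos(q) + 3)^3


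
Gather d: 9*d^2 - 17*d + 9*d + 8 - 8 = 9*d^2 - 8*d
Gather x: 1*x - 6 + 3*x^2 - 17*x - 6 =3*x^2 - 16*x - 12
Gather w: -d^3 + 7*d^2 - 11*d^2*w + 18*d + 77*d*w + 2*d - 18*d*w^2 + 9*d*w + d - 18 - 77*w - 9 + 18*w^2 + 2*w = -d^3 + 7*d^2 + 21*d + w^2*(18 - 18*d) + w*(-11*d^2 + 86*d - 75) - 27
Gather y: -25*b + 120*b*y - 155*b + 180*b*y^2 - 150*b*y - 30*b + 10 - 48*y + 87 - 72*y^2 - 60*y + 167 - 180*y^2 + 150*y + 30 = -210*b + y^2*(180*b - 252) + y*(42 - 30*b) + 294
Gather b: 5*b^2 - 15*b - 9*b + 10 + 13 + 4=5*b^2 - 24*b + 27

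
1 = 1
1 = 1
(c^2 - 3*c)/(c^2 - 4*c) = (c - 3)/(c - 4)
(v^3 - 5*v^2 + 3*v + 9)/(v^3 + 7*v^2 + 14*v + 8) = (v^2 - 6*v + 9)/(v^2 + 6*v + 8)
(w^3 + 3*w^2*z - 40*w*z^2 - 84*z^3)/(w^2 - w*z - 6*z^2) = (-w^2 - w*z + 42*z^2)/(-w + 3*z)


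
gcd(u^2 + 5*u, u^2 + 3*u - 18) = 1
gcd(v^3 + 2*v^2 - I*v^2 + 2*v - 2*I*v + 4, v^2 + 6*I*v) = 1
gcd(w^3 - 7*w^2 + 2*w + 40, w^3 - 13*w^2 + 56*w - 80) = w^2 - 9*w + 20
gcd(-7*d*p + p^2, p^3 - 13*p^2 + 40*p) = p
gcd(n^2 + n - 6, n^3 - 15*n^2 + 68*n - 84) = n - 2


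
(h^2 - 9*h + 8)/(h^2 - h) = (h - 8)/h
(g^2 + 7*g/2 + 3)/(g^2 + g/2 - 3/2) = (g + 2)/(g - 1)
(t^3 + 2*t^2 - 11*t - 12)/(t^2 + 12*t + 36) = (t^3 + 2*t^2 - 11*t - 12)/(t^2 + 12*t + 36)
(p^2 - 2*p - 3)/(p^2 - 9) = (p + 1)/(p + 3)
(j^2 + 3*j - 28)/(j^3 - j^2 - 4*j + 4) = (j^2 + 3*j - 28)/(j^3 - j^2 - 4*j + 4)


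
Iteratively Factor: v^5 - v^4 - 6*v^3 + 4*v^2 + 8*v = (v + 2)*(v^4 - 3*v^3 + 4*v) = (v - 2)*(v + 2)*(v^3 - v^2 - 2*v) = v*(v - 2)*(v + 2)*(v^2 - v - 2) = v*(v - 2)^2*(v + 2)*(v + 1)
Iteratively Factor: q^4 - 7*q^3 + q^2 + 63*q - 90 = (q - 5)*(q^3 - 2*q^2 - 9*q + 18) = (q - 5)*(q - 3)*(q^2 + q - 6) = (q - 5)*(q - 3)*(q + 3)*(q - 2)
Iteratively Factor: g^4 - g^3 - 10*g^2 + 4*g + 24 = (g - 3)*(g^3 + 2*g^2 - 4*g - 8) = (g - 3)*(g + 2)*(g^2 - 4) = (g - 3)*(g - 2)*(g + 2)*(g + 2)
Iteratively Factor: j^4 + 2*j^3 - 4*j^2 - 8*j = (j + 2)*(j^3 - 4*j) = (j + 2)^2*(j^2 - 2*j) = (j - 2)*(j + 2)^2*(j)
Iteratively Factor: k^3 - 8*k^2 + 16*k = (k - 4)*(k^2 - 4*k) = (k - 4)^2*(k)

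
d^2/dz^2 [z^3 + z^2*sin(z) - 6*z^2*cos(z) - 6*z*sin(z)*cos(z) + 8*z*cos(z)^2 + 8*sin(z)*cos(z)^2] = -z^2*sin(z) + 6*z^2*cos(z) + 24*z*sin(z) + 12*z*sin(2*z) + 4*z*cos(z) - 16*z*cos(2*z) + 6*z - 16*sin(2*z) - 18*sin(3*z) - 12*cos(z) - 12*cos(2*z)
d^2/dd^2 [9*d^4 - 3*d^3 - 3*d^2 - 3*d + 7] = 108*d^2 - 18*d - 6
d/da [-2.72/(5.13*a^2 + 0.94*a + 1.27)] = (27.9072*a + 2.5568)/(5.13*a^2 + 0.94*a + 1.27)^2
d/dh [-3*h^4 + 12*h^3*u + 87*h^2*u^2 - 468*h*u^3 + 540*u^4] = -12*h^3 + 36*h^2*u + 174*h*u^2 - 468*u^3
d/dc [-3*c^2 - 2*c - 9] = -6*c - 2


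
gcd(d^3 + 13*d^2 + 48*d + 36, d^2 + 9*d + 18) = d + 6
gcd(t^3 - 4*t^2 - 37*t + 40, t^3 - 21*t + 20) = t^2 + 4*t - 5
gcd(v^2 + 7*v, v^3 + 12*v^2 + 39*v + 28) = v + 7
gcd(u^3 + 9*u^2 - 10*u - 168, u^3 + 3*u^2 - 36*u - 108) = u + 6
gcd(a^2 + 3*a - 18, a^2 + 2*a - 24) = a + 6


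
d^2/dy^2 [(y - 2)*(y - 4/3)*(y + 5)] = 6*y + 10/3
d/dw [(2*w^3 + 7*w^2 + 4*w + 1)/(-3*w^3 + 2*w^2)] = (25*w^3 + 24*w^2 + w - 4)/(w^3*(9*w^2 - 12*w + 4))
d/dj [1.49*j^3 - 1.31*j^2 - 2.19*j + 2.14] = 4.47*j^2 - 2.62*j - 2.19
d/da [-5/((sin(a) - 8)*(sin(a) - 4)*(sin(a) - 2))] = 5*(3*sin(a)^2 - 28*sin(a) + 56)*cos(a)/((sin(a) - 8)^2*(sin(a) - 4)^2*(sin(a) - 2)^2)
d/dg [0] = 0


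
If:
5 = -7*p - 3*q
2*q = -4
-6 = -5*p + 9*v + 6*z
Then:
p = 1/7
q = -2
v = -2*z/3 - 37/63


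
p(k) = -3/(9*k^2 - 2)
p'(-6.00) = 0.00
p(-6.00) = -0.00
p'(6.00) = 0.00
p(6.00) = -0.00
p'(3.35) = 0.02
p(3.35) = -0.03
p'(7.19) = 0.00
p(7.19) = -0.01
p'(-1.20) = -0.54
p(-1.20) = -0.27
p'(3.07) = 0.02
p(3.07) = -0.04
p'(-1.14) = -0.65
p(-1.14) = -0.31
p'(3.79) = 0.01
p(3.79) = -0.02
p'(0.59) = 24.82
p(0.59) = -2.65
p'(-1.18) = -0.57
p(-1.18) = -0.28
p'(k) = 54*k/(9*k^2 - 2)^2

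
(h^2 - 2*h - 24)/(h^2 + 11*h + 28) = (h - 6)/(h + 7)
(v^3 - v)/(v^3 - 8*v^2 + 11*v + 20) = v*(v - 1)/(v^2 - 9*v + 20)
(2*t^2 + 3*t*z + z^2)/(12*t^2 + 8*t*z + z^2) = (t + z)/(6*t + z)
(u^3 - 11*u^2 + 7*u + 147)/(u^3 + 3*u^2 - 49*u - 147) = (u - 7)/(u + 7)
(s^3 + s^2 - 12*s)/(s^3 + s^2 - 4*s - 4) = s*(s^2 + s - 12)/(s^3 + s^2 - 4*s - 4)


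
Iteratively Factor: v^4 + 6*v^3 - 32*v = (v - 2)*(v^3 + 8*v^2 + 16*v) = v*(v - 2)*(v^2 + 8*v + 16) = v*(v - 2)*(v + 4)*(v + 4)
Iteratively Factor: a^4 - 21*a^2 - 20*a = (a)*(a^3 - 21*a - 20) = a*(a + 1)*(a^2 - a - 20) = a*(a - 5)*(a + 1)*(a + 4)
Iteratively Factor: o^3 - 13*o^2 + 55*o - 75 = (o - 3)*(o^2 - 10*o + 25) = (o - 5)*(o - 3)*(o - 5)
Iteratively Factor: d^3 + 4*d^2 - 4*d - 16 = (d + 2)*(d^2 + 2*d - 8) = (d + 2)*(d + 4)*(d - 2)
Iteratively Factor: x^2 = (x)*(x)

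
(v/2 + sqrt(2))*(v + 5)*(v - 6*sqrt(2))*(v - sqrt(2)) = v^4/2 - 5*sqrt(2)*v^3/2 + 5*v^3/2 - 25*sqrt(2)*v^2/2 - 8*v^2 - 40*v + 12*sqrt(2)*v + 60*sqrt(2)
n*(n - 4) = n^2 - 4*n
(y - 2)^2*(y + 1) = y^3 - 3*y^2 + 4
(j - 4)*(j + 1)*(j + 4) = j^3 + j^2 - 16*j - 16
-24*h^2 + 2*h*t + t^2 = (-4*h + t)*(6*h + t)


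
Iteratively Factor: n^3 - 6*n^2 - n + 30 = (n - 5)*(n^2 - n - 6) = (n - 5)*(n + 2)*(n - 3)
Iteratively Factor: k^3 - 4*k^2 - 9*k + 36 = (k - 3)*(k^2 - k - 12) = (k - 4)*(k - 3)*(k + 3)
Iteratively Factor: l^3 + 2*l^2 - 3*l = (l + 3)*(l^2 - l) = l*(l + 3)*(l - 1)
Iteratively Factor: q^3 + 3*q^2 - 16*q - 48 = (q - 4)*(q^2 + 7*q + 12) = (q - 4)*(q + 3)*(q + 4)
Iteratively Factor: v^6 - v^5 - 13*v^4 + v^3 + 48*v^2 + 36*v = (v - 3)*(v^5 + 2*v^4 - 7*v^3 - 20*v^2 - 12*v) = (v - 3)*(v + 1)*(v^4 + v^3 - 8*v^2 - 12*v) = (v - 3)*(v + 1)*(v + 2)*(v^3 - v^2 - 6*v) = (v - 3)^2*(v + 1)*(v + 2)*(v^2 + 2*v) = v*(v - 3)^2*(v + 1)*(v + 2)*(v + 2)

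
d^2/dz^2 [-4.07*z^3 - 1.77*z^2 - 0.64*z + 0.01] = -24.42*z - 3.54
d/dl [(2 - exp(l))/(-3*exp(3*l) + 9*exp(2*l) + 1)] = (-9*(exp(l) - 2)^2*exp(l) + 3*exp(3*l) - 9*exp(2*l) - 1)*exp(l)/(-3*exp(3*l) + 9*exp(2*l) + 1)^2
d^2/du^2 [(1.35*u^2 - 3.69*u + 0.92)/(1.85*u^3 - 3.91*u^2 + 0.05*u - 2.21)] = (9.24075000000001*u^6 - 75.77415*u^5 + 197.18484*u^4 - 140.820148*u^3 - 166.130778*u^2 + 212.803314*u - 3.523444)/(6.331625*u^9 - 40.145925*u^8 + 85.36233*u^7 - 84.637696*u^6 + 98.2233*u^5 - 102.615978*u^4 + 29.69921*u^3 - 57.307068*u^2 + 0.732615*u - 10.793861)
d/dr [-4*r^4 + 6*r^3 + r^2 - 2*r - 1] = -16*r^3 + 18*r^2 + 2*r - 2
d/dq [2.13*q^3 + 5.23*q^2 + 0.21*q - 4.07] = 6.39*q^2 + 10.46*q + 0.21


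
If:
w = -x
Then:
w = -x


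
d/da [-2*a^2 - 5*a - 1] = -4*a - 5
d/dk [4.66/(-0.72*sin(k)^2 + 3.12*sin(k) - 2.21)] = (6.7104*sin(k) - 14.5392)*cos(k)/(0.72*sin(k)^2 - 3.12*sin(k) + 2.21)^2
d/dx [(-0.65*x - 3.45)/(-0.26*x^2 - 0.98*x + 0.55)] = (0.169*x^2 + 0.637*x - (0.52*x + 0.98)*(0.65*x + 3.45) - 0.3575)/(0.26*x^2 + 0.98*x - 0.55)^2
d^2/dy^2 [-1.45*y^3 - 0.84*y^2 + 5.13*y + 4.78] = -8.7*y - 1.68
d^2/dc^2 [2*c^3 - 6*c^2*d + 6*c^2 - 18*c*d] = 12*c - 12*d + 12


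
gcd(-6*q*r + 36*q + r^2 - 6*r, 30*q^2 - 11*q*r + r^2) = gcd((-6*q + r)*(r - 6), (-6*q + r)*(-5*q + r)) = 6*q - r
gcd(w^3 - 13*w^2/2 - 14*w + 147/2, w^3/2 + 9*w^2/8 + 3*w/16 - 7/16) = 1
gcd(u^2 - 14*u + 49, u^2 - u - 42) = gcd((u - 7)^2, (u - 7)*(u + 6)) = u - 7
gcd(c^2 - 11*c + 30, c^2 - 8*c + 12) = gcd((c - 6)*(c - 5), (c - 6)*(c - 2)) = c - 6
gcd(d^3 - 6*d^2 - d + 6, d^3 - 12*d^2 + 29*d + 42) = d^2 - 5*d - 6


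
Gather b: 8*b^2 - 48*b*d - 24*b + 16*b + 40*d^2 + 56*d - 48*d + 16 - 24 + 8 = 8*b^2 + b*(-48*d - 8) + 40*d^2 + 8*d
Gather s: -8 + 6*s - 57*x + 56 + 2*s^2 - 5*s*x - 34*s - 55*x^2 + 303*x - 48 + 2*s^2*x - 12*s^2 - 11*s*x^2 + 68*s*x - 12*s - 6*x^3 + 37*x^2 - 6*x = s^2*(2*x - 10) + s*(-11*x^2 + 63*x - 40) - 6*x^3 - 18*x^2 + 240*x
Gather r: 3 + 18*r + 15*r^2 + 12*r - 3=15*r^2 + 30*r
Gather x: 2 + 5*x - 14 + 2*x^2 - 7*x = 2*x^2 - 2*x - 12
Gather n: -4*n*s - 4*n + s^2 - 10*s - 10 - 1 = n*(-4*s - 4) + s^2 - 10*s - 11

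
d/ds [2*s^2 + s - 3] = 4*s + 1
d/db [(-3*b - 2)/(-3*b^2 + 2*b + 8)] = (-9*b^2 - 12*b - 20)/(9*b^4 - 12*b^3 - 44*b^2 + 32*b + 64)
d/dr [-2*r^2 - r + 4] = -4*r - 1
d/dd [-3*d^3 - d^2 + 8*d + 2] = -9*d^2 - 2*d + 8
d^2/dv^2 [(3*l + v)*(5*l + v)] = 2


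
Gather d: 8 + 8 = 16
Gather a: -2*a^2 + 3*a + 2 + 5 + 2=-2*a^2 + 3*a + 9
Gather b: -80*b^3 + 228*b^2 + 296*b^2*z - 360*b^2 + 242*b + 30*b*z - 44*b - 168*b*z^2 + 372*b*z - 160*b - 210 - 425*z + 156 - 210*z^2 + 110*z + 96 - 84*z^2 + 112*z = -80*b^3 + b^2*(296*z - 132) + b*(-168*z^2 + 402*z + 38) - 294*z^2 - 203*z + 42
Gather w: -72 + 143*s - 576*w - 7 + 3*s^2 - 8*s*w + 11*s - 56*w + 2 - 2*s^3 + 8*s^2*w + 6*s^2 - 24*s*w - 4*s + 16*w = -2*s^3 + 9*s^2 + 150*s + w*(8*s^2 - 32*s - 616) - 77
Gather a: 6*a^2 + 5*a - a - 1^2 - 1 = 6*a^2 + 4*a - 2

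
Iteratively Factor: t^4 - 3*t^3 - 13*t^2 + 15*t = (t + 3)*(t^3 - 6*t^2 + 5*t) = (t - 1)*(t + 3)*(t^2 - 5*t) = (t - 5)*(t - 1)*(t + 3)*(t)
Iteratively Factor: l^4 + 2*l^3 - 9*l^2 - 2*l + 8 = (l - 1)*(l^3 + 3*l^2 - 6*l - 8) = (l - 1)*(l + 1)*(l^2 + 2*l - 8) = (l - 1)*(l + 1)*(l + 4)*(l - 2)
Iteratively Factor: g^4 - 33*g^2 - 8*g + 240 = (g + 4)*(g^3 - 4*g^2 - 17*g + 60) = (g - 5)*(g + 4)*(g^2 + g - 12) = (g - 5)*(g + 4)^2*(g - 3)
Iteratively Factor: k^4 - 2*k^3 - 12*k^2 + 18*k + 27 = (k - 3)*(k^3 + k^2 - 9*k - 9) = (k - 3)^2*(k^2 + 4*k + 3) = (k - 3)^2*(k + 3)*(k + 1)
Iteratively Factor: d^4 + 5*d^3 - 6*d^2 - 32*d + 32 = (d + 4)*(d^3 + d^2 - 10*d + 8) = (d - 1)*(d + 4)*(d^2 + 2*d - 8) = (d - 1)*(d + 4)^2*(d - 2)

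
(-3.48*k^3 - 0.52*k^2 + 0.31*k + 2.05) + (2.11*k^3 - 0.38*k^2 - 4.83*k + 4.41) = -1.37*k^3 - 0.9*k^2 - 4.52*k + 6.46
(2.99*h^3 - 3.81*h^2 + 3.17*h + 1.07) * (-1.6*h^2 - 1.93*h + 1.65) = -4.784*h^5 + 0.325299999999999*h^4 + 7.2148*h^3 - 14.1166*h^2 + 3.1654*h + 1.7655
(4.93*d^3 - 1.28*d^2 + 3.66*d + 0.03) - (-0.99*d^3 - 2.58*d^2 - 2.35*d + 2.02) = 5.92*d^3 + 1.3*d^2 + 6.01*d - 1.99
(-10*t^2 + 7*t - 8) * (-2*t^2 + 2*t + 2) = 20*t^4 - 34*t^3 + 10*t^2 - 2*t - 16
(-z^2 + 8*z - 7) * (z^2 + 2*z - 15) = -z^4 + 6*z^3 + 24*z^2 - 134*z + 105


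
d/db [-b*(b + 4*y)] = -2*b - 4*y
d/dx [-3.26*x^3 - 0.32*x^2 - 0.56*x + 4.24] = -9.78*x^2 - 0.64*x - 0.56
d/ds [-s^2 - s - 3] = -2*s - 1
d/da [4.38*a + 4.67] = 4.38000000000000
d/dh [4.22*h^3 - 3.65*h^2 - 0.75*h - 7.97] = 12.66*h^2 - 7.3*h - 0.75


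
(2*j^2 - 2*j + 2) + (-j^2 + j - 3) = j^2 - j - 1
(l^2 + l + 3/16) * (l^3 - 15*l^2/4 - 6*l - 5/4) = l^5 - 11*l^4/4 - 153*l^3/16 - 509*l^2/64 - 19*l/8 - 15/64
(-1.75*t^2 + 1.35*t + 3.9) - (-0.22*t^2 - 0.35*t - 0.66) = -1.53*t^2 + 1.7*t + 4.56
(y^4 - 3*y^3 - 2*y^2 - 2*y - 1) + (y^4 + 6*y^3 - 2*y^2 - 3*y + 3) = 2*y^4 + 3*y^3 - 4*y^2 - 5*y + 2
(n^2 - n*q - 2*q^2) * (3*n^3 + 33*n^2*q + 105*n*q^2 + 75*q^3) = 3*n^5 + 30*n^4*q + 66*n^3*q^2 - 96*n^2*q^3 - 285*n*q^4 - 150*q^5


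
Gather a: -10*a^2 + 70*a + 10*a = -10*a^2 + 80*a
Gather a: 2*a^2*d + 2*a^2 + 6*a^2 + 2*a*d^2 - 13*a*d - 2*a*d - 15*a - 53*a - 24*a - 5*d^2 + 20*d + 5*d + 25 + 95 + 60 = a^2*(2*d + 8) + a*(2*d^2 - 15*d - 92) - 5*d^2 + 25*d + 180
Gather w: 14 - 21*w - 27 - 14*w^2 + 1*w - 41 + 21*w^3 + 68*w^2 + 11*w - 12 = 21*w^3 + 54*w^2 - 9*w - 66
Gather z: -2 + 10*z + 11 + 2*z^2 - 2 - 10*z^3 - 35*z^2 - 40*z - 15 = -10*z^3 - 33*z^2 - 30*z - 8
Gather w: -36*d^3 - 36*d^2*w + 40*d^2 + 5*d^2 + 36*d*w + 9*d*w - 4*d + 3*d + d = -36*d^3 + 45*d^2 + w*(-36*d^2 + 45*d)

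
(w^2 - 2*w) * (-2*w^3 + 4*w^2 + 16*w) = -2*w^5 + 8*w^4 + 8*w^3 - 32*w^2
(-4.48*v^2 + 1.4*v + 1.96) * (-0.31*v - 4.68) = 1.3888*v^3 + 20.5324*v^2 - 7.1596*v - 9.1728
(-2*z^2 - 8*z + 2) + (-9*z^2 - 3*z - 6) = -11*z^2 - 11*z - 4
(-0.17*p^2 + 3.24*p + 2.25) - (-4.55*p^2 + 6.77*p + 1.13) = 4.38*p^2 - 3.53*p + 1.12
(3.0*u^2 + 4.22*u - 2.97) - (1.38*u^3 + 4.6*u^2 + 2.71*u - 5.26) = -1.38*u^3 - 1.6*u^2 + 1.51*u + 2.29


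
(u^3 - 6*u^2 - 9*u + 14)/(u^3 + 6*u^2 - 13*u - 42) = (u^2 - 8*u + 7)/(u^2 + 4*u - 21)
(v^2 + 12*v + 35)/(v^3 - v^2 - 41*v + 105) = (v + 5)/(v^2 - 8*v + 15)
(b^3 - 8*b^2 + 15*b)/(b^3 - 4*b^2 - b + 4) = b*(b^2 - 8*b + 15)/(b^3 - 4*b^2 - b + 4)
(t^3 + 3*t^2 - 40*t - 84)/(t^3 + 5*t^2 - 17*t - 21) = (t^2 - 4*t - 12)/(t^2 - 2*t - 3)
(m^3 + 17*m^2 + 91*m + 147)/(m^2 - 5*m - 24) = (m^2 + 14*m + 49)/(m - 8)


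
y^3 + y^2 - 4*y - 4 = (y - 2)*(y + 1)*(y + 2)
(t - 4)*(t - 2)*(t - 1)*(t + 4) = t^4 - 3*t^3 - 14*t^2 + 48*t - 32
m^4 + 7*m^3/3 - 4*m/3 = m*(m - 2/3)*(m + 1)*(m + 2)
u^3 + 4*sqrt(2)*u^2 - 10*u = u*(u - sqrt(2))*(u + 5*sqrt(2))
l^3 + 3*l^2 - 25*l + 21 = (l - 3)*(l - 1)*(l + 7)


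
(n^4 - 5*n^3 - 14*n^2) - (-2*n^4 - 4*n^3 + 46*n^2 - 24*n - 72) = 3*n^4 - n^3 - 60*n^2 + 24*n + 72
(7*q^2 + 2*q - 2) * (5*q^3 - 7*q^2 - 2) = 35*q^5 - 39*q^4 - 24*q^3 - 4*q + 4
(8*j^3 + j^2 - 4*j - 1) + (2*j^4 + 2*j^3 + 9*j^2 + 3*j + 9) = 2*j^4 + 10*j^3 + 10*j^2 - j + 8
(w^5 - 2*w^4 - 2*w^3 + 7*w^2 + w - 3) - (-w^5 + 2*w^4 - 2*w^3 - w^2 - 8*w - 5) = 2*w^5 - 4*w^4 + 8*w^2 + 9*w + 2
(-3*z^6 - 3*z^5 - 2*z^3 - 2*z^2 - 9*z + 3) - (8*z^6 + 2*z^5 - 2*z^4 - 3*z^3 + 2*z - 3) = -11*z^6 - 5*z^5 + 2*z^4 + z^3 - 2*z^2 - 11*z + 6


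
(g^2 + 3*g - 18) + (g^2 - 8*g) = 2*g^2 - 5*g - 18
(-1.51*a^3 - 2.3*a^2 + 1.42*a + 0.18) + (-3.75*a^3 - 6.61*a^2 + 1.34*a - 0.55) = -5.26*a^3 - 8.91*a^2 + 2.76*a - 0.37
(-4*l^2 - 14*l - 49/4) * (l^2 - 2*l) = -4*l^4 - 6*l^3 + 63*l^2/4 + 49*l/2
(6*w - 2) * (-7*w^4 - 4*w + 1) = -42*w^5 + 14*w^4 - 24*w^2 + 14*w - 2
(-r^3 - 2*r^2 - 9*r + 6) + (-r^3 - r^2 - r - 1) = -2*r^3 - 3*r^2 - 10*r + 5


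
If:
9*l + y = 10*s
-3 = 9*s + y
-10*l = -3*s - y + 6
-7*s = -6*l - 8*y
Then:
No Solution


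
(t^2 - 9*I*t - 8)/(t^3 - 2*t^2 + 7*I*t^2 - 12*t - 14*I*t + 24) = (t^2 - 9*I*t - 8)/(t^3 + t^2*(-2 + 7*I) + t*(-12 - 14*I) + 24)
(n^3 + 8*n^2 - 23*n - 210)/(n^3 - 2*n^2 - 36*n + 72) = (n^2 + 2*n - 35)/(n^2 - 8*n + 12)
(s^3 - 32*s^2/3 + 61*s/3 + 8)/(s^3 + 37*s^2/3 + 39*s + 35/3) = (s^2 - 11*s + 24)/(s^2 + 12*s + 35)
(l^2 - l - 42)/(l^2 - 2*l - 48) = (l - 7)/(l - 8)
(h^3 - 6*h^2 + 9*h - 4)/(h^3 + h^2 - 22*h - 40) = (h^3 - 6*h^2 + 9*h - 4)/(h^3 + h^2 - 22*h - 40)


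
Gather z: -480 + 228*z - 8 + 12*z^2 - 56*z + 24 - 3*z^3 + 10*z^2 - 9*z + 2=-3*z^3 + 22*z^2 + 163*z - 462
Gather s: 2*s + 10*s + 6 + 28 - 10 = 12*s + 24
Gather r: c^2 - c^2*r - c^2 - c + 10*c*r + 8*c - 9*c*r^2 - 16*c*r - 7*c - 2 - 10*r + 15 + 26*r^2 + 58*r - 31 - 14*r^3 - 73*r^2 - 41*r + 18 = -14*r^3 + r^2*(-9*c - 47) + r*(-c^2 - 6*c + 7)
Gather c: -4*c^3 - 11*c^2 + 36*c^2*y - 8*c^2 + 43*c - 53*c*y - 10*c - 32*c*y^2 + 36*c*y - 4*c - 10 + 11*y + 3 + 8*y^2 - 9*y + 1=-4*c^3 + c^2*(36*y - 19) + c*(-32*y^2 - 17*y + 29) + 8*y^2 + 2*y - 6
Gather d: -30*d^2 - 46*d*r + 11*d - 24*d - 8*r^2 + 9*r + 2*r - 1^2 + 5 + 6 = -30*d^2 + d*(-46*r - 13) - 8*r^2 + 11*r + 10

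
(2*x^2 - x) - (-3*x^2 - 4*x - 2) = 5*x^2 + 3*x + 2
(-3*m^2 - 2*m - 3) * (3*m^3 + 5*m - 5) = -9*m^5 - 6*m^4 - 24*m^3 + 5*m^2 - 5*m + 15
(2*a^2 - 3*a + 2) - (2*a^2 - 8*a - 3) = 5*a + 5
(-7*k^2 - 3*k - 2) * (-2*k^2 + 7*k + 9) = 14*k^4 - 43*k^3 - 80*k^2 - 41*k - 18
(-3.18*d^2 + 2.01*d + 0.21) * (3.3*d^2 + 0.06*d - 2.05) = -10.494*d^4 + 6.4422*d^3 + 7.3326*d^2 - 4.1079*d - 0.4305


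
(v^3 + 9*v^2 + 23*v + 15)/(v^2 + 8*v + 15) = v + 1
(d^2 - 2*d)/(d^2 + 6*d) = (d - 2)/(d + 6)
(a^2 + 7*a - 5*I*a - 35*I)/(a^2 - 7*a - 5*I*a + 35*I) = (a + 7)/(a - 7)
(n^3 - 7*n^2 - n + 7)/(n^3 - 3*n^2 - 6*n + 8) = (n^2 - 6*n - 7)/(n^2 - 2*n - 8)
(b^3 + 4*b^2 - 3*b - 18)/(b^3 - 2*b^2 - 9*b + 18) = (b + 3)/(b - 3)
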